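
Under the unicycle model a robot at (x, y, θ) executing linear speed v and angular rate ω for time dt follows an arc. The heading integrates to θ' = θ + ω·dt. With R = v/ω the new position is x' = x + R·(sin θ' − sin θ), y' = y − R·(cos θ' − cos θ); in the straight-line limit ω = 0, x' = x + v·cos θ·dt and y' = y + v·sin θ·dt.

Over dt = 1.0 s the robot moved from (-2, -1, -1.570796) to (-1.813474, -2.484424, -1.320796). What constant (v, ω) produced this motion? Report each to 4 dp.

v = 1.5000, ω = 0.2500

Δθ = -1.320796 − -1.570796 = 0.250000
ω = Δθ/dt = 0.250000/1.0 = 0.2500
R = −Δy/(cos θ' − cos θ) = 6.0000
v = R·ω = 6.0000·0.2500 = 1.5000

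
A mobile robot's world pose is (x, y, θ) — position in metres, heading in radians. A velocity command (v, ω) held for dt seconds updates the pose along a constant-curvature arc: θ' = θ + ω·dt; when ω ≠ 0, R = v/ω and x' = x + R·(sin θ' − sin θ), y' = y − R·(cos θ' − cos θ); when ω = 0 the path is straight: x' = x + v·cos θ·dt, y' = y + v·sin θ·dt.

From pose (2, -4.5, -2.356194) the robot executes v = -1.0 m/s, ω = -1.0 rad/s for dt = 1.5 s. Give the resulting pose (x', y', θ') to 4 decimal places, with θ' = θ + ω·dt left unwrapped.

(3.3624, -4.4518, -3.8562)

θ' = -2.3562 + -1.0·1.5 = -3.8562
R = v/ω = -1.0/-1.0 = 1.0000
x' = 2 + 1.0000·(sin -3.8562 − sin -2.3562) = 3.3624
y' = -4.5 − 1.0000·(cos -3.8562 − cos -2.3562) = -4.4518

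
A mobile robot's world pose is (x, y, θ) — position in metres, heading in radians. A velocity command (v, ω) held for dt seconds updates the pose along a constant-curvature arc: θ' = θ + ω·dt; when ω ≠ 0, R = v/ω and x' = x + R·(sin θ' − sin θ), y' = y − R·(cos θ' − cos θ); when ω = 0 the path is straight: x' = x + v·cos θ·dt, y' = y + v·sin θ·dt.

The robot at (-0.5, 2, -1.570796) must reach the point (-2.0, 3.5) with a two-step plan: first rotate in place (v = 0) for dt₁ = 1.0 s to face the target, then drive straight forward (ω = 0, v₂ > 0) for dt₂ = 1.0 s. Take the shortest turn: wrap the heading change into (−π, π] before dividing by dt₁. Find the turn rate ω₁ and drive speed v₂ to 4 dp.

ω₁ = -2.3562, v₂ = 2.1213

heading to target = atan2(3.5−2, -2−-0.5) = 2.3562
Δθ = wrap(2.3562 − -1.5708) = -2.3562; ω₁ = Δθ/dt₁ = -2.3562
distance = √((-2−-0.5)² + (3.5−2)²) = 2.1213; v₂ = distance/dt₂ = 2.1213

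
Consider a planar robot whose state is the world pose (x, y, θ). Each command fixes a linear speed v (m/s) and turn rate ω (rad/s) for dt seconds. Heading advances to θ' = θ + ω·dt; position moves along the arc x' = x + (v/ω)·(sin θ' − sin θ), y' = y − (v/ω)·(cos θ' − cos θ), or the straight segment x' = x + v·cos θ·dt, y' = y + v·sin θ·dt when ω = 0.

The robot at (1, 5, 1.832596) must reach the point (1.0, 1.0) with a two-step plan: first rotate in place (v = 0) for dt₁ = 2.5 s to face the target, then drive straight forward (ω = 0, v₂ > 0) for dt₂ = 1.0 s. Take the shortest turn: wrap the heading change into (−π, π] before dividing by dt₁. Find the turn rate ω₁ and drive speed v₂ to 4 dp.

heading to target = atan2(1−5, 1−1) = -1.5708
Δθ = wrap(-1.5708 − 1.8326) = 2.8798; ω₁ = Δθ/dt₁ = 1.1519
distance = √((1−1)² + (1−5)²) = 4.0000; v₂ = distance/dt₂ = 4.0000

ω₁ = 1.1519, v₂ = 4.0000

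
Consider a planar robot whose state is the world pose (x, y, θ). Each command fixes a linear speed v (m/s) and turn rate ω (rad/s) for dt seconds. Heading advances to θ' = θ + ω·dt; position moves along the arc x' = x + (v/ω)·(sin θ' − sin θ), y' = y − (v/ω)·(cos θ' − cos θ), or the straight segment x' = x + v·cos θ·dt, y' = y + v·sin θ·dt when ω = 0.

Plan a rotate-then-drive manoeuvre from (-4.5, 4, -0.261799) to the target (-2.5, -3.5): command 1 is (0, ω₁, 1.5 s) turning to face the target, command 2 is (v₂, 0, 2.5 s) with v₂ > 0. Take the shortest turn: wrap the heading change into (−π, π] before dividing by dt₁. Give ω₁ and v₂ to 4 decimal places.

ω₁ = -0.6989, v₂ = 3.1048

heading to target = atan2(-3.5−4, -2.5−-4.5) = -1.3102
Δθ = wrap(-1.3102 − -0.2618) = -1.0484; ω₁ = Δθ/dt₁ = -0.6989
distance = √((-2.5−-4.5)² + (-3.5−4)²) = 7.7621; v₂ = distance/dt₂ = 3.1048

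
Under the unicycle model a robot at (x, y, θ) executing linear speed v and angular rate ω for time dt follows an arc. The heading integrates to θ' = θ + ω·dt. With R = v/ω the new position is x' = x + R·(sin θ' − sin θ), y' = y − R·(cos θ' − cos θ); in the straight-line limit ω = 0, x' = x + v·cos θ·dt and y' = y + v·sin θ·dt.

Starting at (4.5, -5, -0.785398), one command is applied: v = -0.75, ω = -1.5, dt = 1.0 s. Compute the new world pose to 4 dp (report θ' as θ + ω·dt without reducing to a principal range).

(4.4759, -4.3188, -2.2854)

θ' = -0.7854 + -1.5·1.0 = -2.2854
R = v/ω = -0.75/-1.5 = 0.5000
x' = 4.5 + 0.5000·(sin -2.2854 − sin -0.7854) = 4.4759
y' = -5 − 0.5000·(cos -2.2854 − cos -0.7854) = -4.3188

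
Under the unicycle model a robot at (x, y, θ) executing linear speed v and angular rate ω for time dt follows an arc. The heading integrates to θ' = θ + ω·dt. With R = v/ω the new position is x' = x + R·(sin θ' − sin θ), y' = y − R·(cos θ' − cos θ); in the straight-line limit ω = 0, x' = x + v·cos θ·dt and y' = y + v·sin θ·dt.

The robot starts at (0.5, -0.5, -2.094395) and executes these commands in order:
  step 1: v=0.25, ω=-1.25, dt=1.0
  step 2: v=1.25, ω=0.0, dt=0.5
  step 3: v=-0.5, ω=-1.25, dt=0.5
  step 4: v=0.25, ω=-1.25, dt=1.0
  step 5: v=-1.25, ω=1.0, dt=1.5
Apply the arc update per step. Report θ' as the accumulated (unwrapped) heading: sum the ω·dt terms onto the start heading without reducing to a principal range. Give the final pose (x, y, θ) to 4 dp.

step 1: θ'=-3.3444 (R=-0.2000) → pose (0.2865, -0.5959, -3.3444)
step 2: θ'=-3.3444 (straight) → pose (-0.3257, -0.4700, -3.3444)
step 3: θ'=-3.9694 (R=0.4000) → pose (-0.1117, -0.5912, -3.9694)
step 4: θ'=-5.2194 (R=-0.2000) → pose (-0.1392, -0.3588, -5.2194)
step 5: θ'=-3.7194 (R=-1.2500) → pose (0.2708, -2.0128, -3.7194)

(0.2708, -2.0128, -3.7194)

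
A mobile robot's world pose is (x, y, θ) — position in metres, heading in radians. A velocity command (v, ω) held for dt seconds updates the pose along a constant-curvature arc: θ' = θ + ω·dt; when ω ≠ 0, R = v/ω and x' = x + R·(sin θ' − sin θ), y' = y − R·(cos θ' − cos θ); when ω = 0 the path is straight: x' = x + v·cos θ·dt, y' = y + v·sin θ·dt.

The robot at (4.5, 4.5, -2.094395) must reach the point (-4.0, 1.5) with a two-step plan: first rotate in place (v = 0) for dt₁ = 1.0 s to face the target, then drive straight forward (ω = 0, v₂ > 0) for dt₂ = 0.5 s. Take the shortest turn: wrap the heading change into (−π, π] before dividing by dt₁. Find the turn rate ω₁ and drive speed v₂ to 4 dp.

heading to target = atan2(1.5−4.5, -4−4.5) = -2.8023
Δθ = wrap(-2.8023 − -2.0944) = -0.7079; ω₁ = Δθ/dt₁ = -0.7079
distance = √((-4−4.5)² + (1.5−4.5)²) = 9.0139; v₂ = distance/dt₂ = 18.0278

ω₁ = -0.7079, v₂ = 18.0278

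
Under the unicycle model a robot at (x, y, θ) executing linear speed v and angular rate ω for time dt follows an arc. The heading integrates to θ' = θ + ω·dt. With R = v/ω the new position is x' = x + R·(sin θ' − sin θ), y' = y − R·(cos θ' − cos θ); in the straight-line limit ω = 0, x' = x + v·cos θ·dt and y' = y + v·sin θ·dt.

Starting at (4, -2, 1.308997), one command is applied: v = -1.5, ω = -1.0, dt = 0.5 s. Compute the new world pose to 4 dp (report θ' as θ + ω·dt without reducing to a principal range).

θ' = 1.3090 + -1.0·0.5 = 0.8090
R = v/ω = -1.5/-1.0 = 1.5000
x' = 4 + 1.5000·(sin 0.8090 − sin 1.3090) = 3.6365
y' = -2 − 1.5000·(cos 0.8090 − cos 1.3090) = -2.6471

(3.6365, -2.6471, 0.8090)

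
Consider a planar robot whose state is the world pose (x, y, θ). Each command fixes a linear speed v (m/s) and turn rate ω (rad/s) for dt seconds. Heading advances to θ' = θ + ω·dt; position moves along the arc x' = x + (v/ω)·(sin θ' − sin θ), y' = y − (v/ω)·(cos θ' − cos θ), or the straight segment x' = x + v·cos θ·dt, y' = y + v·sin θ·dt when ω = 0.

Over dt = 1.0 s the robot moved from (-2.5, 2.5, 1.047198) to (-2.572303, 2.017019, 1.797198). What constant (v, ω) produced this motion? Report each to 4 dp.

Δθ = 1.797198 − 1.047198 = 0.750000
ω = Δθ/dt = 0.750000/1.0 = 0.7500
R = −Δy/(cos θ' − cos θ) = -0.6667
v = R·ω = -0.6667·0.7500 = -0.5000

v = -0.5000, ω = 0.7500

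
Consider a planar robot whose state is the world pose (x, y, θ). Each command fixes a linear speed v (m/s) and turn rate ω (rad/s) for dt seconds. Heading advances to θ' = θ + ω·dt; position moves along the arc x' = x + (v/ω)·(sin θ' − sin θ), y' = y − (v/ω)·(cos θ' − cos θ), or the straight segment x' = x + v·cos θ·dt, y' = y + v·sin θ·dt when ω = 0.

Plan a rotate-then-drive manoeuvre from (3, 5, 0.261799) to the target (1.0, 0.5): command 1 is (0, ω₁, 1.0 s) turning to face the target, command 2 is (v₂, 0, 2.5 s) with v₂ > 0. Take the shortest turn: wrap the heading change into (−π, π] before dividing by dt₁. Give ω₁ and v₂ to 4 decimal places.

ω₁ = -2.2508, v₂ = 1.9698

heading to target = atan2(0.5−5, 1−3) = -1.9890
Δθ = wrap(-1.9890 − 0.2618) = -2.2508; ω₁ = Δθ/dt₁ = -2.2508
distance = √((1−3)² + (0.5−5)²) = 4.9244; v₂ = distance/dt₂ = 1.9698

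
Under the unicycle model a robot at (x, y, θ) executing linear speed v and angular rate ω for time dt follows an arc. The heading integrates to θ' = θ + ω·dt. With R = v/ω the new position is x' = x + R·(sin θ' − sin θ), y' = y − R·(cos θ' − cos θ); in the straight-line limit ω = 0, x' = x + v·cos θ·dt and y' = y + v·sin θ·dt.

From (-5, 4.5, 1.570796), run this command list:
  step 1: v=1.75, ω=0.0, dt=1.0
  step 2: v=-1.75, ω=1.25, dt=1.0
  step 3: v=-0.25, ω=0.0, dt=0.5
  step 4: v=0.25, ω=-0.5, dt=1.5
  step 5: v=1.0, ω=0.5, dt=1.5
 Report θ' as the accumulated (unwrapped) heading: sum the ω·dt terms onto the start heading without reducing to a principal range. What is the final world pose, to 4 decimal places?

(-5.3285, 6.0559, 2.8208)

step 1: θ'=1.5708 (straight) → pose (-5.0000, 6.2500, 1.5708)
step 2: θ'=2.8208 (R=-1.4000) → pose (-4.0415, 4.9214, 2.8208)
step 3: θ'=2.8208 (straight) → pose (-3.9228, 4.8820, 2.8208)
step 4: θ'=2.0708 (R=-0.5000) → pose (-4.2040, 5.1168, 2.0708)
step 5: θ'=2.8208 (R=2.0000) → pose (-5.3285, 6.0559, 2.8208)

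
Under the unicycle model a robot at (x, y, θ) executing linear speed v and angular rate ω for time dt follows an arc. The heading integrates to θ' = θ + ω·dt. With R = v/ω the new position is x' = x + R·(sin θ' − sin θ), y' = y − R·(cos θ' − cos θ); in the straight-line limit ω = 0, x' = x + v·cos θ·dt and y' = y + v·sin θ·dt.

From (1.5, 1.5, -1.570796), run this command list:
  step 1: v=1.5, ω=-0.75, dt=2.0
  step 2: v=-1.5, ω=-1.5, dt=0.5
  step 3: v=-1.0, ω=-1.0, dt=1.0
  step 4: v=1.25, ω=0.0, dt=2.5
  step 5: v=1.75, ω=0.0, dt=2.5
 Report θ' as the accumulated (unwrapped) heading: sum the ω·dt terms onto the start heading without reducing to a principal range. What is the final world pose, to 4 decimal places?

(1.5178, 5.8553, -4.8208)

step 1: θ'=-3.0708 (R=-2.0000) → pose (-0.3585, -0.4950, -3.0708)
step 2: θ'=-3.8208 (R=1.0000) → pose (0.3404, -0.7144, -3.8208)
step 3: θ'=-4.8208 (R=1.0000) → pose (0.7063, -1.6007, -4.8208)
step 4: θ'=-4.8208 (straight) → pose (1.0445, 1.5060, -4.8208)
step 5: θ'=-4.8208 (straight) → pose (1.5178, 5.8553, -4.8208)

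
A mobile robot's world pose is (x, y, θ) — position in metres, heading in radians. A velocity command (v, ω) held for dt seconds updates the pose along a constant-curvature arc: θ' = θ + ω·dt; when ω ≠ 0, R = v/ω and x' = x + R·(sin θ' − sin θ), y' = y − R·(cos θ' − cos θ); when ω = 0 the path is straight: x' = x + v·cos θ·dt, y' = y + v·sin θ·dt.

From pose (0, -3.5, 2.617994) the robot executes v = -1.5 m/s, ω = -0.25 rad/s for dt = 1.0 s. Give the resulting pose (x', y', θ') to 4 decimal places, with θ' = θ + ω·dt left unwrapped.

(1.1923, -4.4037, 2.3680)

θ' = 2.6180 + -0.25·1.0 = 2.3680
R = v/ω = -1.5/-0.25 = 6.0000
x' = 0 + 6.0000·(sin 2.3680 − sin 2.6180) = 1.1923
y' = -3.5 − 6.0000·(cos 2.3680 − cos 2.6180) = -4.4037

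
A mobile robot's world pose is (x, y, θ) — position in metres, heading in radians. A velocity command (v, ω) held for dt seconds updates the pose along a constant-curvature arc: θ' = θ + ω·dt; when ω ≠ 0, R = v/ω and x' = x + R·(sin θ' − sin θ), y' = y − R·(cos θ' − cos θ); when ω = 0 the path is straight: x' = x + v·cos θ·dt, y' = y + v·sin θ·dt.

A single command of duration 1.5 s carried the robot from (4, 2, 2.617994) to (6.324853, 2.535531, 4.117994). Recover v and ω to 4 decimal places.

Δθ = 4.117994 − 2.617994 = 1.500000
ω = Δθ/dt = 1.500000/1.5 = 1.0000
R = Δx/(sin θ' − sin θ) = -1.7500
v = R·ω = -1.7500·1.0000 = -1.7500

v = -1.7500, ω = 1.0000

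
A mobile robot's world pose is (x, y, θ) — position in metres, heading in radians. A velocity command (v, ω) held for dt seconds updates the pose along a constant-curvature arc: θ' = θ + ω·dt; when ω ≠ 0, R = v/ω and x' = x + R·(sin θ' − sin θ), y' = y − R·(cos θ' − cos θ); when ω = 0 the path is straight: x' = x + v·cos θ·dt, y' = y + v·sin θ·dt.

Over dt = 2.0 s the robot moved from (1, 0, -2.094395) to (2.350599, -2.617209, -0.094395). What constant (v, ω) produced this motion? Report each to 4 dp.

Δθ = -0.094395 − -2.094395 = 2.000000
ω = Δθ/dt = 2.000000/2.0 = 1.0000
R = −Δy/(cos θ' − cos θ) = 1.7500
v = R·ω = 1.7500·1.0000 = 1.7500

v = 1.7500, ω = 1.0000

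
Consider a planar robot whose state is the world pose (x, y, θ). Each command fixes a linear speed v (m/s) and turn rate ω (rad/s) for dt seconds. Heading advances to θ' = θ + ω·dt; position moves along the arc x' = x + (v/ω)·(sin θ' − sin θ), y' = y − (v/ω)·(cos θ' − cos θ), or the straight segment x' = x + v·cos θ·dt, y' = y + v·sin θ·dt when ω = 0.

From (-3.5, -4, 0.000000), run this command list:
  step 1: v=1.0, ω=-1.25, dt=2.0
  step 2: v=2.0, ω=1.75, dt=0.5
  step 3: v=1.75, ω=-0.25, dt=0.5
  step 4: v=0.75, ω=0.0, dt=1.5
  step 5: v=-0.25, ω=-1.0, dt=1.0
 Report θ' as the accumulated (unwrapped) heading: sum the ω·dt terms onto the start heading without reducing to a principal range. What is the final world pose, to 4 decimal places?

step 1: θ'=-2.5000 (R=-0.8000) → pose (-3.0212, -5.4409, -2.5000)
step 2: θ'=-1.6250 (R=1.1429) → pose (-3.4784, -6.2946, -1.6250)
step 3: θ'=-1.7500 (R=-7.0000) → pose (-3.5803, -7.1631, -1.7500)
step 4: θ'=-1.7500 (straight) → pose (-3.7808, -8.2701, -1.7500)
step 5: θ'=-2.7500 (R=0.2500) → pose (-3.6302, -8.0835, -2.7500)

(-3.6302, -8.0835, -2.7500)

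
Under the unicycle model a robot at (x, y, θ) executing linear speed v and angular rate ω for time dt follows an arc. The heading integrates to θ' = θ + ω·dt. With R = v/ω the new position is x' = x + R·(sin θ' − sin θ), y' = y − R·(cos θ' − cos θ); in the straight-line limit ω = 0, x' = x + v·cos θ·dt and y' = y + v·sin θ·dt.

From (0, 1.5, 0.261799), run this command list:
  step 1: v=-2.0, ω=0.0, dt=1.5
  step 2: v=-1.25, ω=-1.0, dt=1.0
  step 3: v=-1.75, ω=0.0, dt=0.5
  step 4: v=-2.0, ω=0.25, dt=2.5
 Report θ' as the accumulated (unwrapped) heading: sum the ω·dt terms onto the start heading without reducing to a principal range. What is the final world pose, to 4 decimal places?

step 1: θ'=0.2618 (straight) → pose (-2.8978, 0.7235, 0.2618)
step 2: θ'=-0.7382 (R=1.2500) → pose (-4.0625, 1.0064, -0.7382)
step 3: θ'=-0.7382 (straight) → pose (-4.7097, 1.5952, -0.7382)
step 4: θ'=-0.1132 (R=-8.0000) → pose (-9.1897, 3.6265, -0.1132)

(-9.1897, 3.6265, -0.1132)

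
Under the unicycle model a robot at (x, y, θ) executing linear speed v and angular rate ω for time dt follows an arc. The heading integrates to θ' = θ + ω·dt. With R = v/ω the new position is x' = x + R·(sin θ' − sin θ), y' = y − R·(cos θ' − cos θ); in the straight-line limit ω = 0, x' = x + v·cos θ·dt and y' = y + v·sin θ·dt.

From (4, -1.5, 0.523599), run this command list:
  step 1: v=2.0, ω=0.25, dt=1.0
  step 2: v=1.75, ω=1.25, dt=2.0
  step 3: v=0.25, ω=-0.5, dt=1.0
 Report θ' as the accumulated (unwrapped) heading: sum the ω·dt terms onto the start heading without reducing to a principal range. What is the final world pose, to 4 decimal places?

(4.1816, 2.1235, 2.7736)

step 1: θ'=0.7736 (R=8.0000) → pose (5.5897, -0.2950, 0.7736)
step 2: θ'=3.2736 (R=1.4000) → pose (4.4272, 2.0944, 3.2736)
step 3: θ'=2.7736 (R=-0.5000) → pose (4.1816, 2.1235, 2.7736)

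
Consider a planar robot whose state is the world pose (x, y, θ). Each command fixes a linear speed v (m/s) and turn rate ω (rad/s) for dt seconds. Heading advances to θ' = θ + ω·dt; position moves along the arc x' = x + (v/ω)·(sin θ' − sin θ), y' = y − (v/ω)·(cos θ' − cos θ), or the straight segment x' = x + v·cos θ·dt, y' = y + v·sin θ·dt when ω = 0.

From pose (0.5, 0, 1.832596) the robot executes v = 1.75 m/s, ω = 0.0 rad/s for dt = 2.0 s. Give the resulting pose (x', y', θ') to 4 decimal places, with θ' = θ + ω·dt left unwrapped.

(-0.4059, 3.3807, 1.8326)

θ' = 1.8326 + 0.0·2.0 = 1.8326
ω = 0 → straight: x' = 0.5 + 1.75·cos(1.8326)·2.0 = -0.4059
y' = 0 + 1.75·sin(1.8326)·2.0 = 3.3807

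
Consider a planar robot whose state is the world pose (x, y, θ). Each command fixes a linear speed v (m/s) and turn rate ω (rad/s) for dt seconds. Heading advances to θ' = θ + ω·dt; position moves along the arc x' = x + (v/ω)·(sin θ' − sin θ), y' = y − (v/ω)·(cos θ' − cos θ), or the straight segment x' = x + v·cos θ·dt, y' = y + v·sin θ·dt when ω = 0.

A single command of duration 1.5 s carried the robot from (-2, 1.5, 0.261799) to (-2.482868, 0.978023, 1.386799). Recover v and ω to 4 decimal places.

Δθ = 1.386799 − 0.261799 = 1.125000
ω = Δθ/dt = 1.125000/1.5 = 0.7500
R = −Δy/(cos θ' − cos θ) = -0.6667
v = R·ω = -0.6667·0.7500 = -0.5000

v = -0.5000, ω = 0.7500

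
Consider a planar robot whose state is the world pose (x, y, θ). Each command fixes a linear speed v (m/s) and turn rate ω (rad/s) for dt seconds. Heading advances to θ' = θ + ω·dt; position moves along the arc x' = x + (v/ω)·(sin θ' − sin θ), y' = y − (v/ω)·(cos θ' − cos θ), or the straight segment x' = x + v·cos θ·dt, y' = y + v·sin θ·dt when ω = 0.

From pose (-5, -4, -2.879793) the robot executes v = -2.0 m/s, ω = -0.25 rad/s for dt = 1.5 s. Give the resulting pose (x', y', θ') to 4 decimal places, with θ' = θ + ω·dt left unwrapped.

θ' = -2.8798 + -0.25·1.5 = -3.2548
R = v/ω = -2.0/-0.25 = 8.0000
x' = -5 + 8.0000·(sin -3.2548 − sin -2.8798) = -2.0258
y' = -4 − 8.0000·(cos -3.2548 − cos -2.8798) = -3.7786

(-2.0258, -3.7786, -3.2548)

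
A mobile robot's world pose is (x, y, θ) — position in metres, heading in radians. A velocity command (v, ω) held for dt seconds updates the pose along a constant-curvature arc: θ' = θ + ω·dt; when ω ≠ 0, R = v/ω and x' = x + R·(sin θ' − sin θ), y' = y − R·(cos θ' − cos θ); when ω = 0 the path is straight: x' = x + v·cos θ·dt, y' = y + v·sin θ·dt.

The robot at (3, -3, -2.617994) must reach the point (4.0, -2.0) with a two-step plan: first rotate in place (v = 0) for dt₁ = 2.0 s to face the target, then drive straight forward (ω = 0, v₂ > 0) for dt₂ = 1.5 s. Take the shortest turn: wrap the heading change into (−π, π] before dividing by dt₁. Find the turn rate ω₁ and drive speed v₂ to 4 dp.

ω₁ = -1.4399, v₂ = 0.9428

heading to target = atan2(-2−-3, 4−3) = 0.7854
Δθ = wrap(0.7854 − -2.6180) = -2.8798; ω₁ = Δθ/dt₁ = -1.4399
distance = √((4−3)² + (-2−-3)²) = 1.4142; v₂ = distance/dt₂ = 0.9428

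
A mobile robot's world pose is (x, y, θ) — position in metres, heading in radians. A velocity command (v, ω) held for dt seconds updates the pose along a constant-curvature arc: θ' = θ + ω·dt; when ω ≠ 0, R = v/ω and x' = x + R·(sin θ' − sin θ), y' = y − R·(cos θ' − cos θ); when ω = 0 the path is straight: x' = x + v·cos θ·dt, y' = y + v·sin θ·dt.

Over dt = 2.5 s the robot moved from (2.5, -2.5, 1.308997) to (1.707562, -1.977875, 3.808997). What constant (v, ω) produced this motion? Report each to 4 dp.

v = 0.5000, ω = 1.0000

Δθ = 3.808997 − 1.308997 = 2.500000
ω = Δθ/dt = 2.500000/2.5 = 1.0000
R = Δx/(sin θ' − sin θ) = 0.5000
v = R·ω = 0.5000·1.0000 = 0.5000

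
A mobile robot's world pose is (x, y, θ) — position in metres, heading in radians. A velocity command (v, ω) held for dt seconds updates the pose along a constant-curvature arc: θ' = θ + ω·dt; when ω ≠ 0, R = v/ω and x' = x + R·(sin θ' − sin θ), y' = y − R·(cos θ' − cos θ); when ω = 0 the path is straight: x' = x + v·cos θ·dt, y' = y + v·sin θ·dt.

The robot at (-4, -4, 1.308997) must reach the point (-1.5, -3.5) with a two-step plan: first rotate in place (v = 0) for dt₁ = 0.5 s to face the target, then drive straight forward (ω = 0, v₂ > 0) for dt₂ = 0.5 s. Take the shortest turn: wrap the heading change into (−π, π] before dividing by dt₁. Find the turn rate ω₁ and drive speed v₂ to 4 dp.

ω₁ = -2.2232, v₂ = 5.0990

heading to target = atan2(-3.5−-4, -1.5−-4) = 0.1974
Δθ = wrap(0.1974 − 1.3090) = -1.1116; ω₁ = Δθ/dt₁ = -2.2232
distance = √((-1.5−-4)² + (-3.5−-4)²) = 2.5495; v₂ = distance/dt₂ = 5.0990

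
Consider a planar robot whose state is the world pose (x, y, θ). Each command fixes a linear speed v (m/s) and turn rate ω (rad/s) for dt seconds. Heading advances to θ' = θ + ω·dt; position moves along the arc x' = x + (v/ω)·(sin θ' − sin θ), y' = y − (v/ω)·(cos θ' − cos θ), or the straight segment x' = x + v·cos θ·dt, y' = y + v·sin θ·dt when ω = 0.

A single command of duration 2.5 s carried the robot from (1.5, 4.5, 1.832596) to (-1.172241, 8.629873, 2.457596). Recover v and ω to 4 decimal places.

Δθ = 2.457596 − 1.832596 = 0.625000
ω = Δθ/dt = 0.625000/2.5 = 0.2500
R = −Δy/(cos θ' − cos θ) = 8.0000
v = R·ω = 8.0000·0.2500 = 2.0000

v = 2.0000, ω = 0.2500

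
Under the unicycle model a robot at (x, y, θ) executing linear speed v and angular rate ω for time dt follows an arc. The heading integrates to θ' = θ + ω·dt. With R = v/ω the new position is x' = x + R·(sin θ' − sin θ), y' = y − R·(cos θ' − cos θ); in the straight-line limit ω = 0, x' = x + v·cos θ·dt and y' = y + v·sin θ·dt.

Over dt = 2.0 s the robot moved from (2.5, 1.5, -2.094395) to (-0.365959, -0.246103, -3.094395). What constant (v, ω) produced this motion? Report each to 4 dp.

v = 1.7500, ω = -0.5000

Δθ = -3.094395 − -2.094395 = -1.000000
ω = Δθ/dt = -1.000000/2.0 = -0.5000
R = Δx/(sin θ' − sin θ) = -3.5000
v = R·ω = -3.5000·-0.5000 = 1.7500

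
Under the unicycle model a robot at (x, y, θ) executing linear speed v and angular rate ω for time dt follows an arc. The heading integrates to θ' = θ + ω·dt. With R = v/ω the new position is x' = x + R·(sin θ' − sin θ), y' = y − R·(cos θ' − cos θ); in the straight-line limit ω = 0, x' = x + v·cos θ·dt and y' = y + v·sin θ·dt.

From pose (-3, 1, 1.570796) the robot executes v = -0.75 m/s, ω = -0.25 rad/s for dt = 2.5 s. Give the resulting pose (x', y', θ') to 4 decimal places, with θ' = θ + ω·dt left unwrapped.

θ' = 1.5708 + -0.25·2.5 = 0.9458
R = v/ω = -0.75/-0.25 = 3.0000
x' = -3 + 3.0000·(sin 0.9458 − sin 1.5708) = -3.5671
y' = 1 − 3.0000·(cos 0.9458 − cos 1.5708) = -0.7553

(-3.5671, -0.7553, 0.9458)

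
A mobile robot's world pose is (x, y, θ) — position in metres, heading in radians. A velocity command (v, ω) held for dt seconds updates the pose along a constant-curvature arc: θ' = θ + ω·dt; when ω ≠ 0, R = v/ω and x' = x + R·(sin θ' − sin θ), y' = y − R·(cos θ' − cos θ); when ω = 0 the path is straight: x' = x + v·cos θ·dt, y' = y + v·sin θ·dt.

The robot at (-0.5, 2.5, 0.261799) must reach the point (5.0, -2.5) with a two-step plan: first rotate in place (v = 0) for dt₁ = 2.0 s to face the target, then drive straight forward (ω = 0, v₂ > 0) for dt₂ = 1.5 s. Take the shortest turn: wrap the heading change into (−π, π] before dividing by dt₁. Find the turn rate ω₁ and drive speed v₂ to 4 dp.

heading to target = atan2(-2.5−2.5, 5−-0.5) = -0.7378
Δθ = wrap(-0.7378 − 0.2618) = -0.9996; ω₁ = Δθ/dt₁ = -0.4998
distance = √((5−-0.5)² + (-2.5−2.5)²) = 7.4330; v₂ = distance/dt₂ = 4.9554

ω₁ = -0.4998, v₂ = 4.9554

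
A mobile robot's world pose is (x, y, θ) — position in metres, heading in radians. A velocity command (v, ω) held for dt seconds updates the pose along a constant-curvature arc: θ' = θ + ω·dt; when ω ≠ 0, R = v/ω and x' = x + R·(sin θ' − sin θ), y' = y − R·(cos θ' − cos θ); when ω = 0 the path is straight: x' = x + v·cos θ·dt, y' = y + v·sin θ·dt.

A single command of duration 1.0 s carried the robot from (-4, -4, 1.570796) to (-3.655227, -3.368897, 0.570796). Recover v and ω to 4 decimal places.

Δθ = 0.570796 − 1.570796 = -1.000000
ω = Δθ/dt = -1.000000/1.0 = -1.0000
R = −Δy/(cos θ' − cos θ) = -0.7500
v = R·ω = -0.7500·-1.0000 = 0.7500

v = 0.7500, ω = -1.0000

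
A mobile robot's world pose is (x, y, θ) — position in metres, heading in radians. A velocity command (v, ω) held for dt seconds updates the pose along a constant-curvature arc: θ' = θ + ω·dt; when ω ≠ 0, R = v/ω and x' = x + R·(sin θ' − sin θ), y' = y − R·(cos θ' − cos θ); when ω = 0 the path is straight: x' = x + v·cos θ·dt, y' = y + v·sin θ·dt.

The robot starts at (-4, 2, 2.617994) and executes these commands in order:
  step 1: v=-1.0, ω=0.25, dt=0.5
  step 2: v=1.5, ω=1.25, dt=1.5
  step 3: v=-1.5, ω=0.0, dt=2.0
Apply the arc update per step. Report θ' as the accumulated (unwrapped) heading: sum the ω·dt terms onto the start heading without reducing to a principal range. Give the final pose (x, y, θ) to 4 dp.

step 1: θ'=2.7430 (R=-4.0000) → pose (-3.5525, 1.7777, 2.7430)
step 2: θ'=4.6180 (R=1.2000) → pose (-5.2129, 0.7849, 4.6180)
step 3: θ'=4.6180 (straight) → pose (-4.9302, 3.7715, 4.6180)

(-4.9302, 3.7715, 4.6180)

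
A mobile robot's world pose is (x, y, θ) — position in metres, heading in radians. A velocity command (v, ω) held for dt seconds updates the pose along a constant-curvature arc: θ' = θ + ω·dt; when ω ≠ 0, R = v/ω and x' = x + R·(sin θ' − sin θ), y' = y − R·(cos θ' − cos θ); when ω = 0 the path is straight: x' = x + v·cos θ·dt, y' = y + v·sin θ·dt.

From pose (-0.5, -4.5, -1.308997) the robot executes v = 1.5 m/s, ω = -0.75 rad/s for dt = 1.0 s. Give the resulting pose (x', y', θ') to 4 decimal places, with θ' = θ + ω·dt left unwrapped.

(-0.6655, -5.9557, -2.0590)

θ' = -1.3090 + -0.75·1.0 = -2.0590
R = v/ω = 1.5/-0.75 = -2.0000
x' = -0.5 + -2.0000·(sin -2.0590 − sin -1.3090) = -0.6655
y' = -4.5 − -2.0000·(cos -2.0590 − cos -1.3090) = -5.9557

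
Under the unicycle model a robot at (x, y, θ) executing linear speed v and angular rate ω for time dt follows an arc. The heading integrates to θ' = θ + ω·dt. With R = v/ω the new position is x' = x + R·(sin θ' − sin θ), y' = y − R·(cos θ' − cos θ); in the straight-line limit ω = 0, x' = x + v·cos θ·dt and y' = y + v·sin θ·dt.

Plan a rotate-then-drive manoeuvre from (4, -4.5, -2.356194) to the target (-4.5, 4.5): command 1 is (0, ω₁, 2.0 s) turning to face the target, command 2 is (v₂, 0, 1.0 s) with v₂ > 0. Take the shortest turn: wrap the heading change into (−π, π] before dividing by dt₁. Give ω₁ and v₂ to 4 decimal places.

heading to target = atan2(4.5−-4.5, -4.5−4) = 2.3276
Δθ = wrap(2.3276 − -2.3562) = -1.5994; ω₁ = Δθ/dt₁ = -0.7997
distance = √((-4.5−4)² + (4.5−-4.5)²) = 12.3794; v₂ = distance/dt₂ = 12.3794

ω₁ = -0.7997, v₂ = 12.3794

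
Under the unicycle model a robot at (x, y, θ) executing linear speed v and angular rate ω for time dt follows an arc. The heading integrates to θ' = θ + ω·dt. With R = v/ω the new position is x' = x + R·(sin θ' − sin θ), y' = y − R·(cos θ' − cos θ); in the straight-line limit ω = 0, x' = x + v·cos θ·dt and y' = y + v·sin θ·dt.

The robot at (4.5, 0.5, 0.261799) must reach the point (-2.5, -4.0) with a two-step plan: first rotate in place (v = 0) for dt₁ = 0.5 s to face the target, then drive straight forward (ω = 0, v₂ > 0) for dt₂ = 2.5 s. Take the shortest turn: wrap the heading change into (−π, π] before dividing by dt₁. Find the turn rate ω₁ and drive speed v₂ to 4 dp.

heading to target = atan2(-4−0.5, -2.5−4.5) = -2.5703
Δθ = wrap(-2.5703 − 0.2618) = -2.8321; ω₁ = Δθ/dt₁ = -5.6641
distance = √((-2.5−4.5)² + (-4−0.5)²) = 8.3217; v₂ = distance/dt₂ = 3.3287

ω₁ = -5.6641, v₂ = 3.3287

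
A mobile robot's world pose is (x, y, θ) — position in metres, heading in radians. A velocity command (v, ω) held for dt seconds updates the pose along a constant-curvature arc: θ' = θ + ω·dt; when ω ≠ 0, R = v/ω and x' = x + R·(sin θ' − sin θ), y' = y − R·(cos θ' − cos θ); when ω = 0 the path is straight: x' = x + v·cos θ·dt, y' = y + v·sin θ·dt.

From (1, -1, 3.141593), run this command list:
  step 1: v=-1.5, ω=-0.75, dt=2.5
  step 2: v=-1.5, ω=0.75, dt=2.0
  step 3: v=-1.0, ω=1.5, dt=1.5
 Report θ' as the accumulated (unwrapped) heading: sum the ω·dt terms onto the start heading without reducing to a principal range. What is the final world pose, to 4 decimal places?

(4.9640, -5.2391, 5.0166)

step 1: θ'=1.2666 (R=2.0000) → pose (2.9082, -3.5991, 1.2666)
step 2: θ'=2.7666 (R=-2.0000) → pose (4.0838, -6.0591, 2.7666)
step 3: θ'=5.0166 (R=-0.6667) → pose (4.9640, -5.2391, 5.0166)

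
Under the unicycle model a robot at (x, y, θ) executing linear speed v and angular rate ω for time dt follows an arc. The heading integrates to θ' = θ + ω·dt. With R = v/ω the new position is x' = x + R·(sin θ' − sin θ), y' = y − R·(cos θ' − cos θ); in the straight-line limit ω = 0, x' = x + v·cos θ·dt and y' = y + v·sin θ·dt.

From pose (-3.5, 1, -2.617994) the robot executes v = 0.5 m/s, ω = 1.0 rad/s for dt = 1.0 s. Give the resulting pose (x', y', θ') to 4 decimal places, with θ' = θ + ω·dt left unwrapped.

(-3.7494, 0.5906, -1.6180)

θ' = -2.6180 + 1.0·1.0 = -1.6180
R = v/ω = 0.5/1.0 = 0.5000
x' = -3.5 + 0.5000·(sin -1.6180 − sin -2.6180) = -3.7494
y' = 1 − 0.5000·(cos -1.6180 − cos -2.6180) = 0.5906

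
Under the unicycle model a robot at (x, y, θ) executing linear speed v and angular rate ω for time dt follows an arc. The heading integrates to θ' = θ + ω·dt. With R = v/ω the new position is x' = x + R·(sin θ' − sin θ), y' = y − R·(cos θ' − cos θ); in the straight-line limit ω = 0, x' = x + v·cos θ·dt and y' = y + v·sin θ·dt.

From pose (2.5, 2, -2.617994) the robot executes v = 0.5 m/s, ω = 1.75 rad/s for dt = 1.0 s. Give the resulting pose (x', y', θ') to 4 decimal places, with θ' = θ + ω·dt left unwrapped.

θ' = -2.6180 + 1.75·1.0 = -0.8680
R = v/ω = 0.5/1.75 = 0.2857
x' = 2.5 + 0.2857·(sin -0.8680 − sin -2.6180) = 2.4248
y' = 2 − 0.2857·(cos -0.8680 − cos -2.6180) = 1.5679

(2.4248, 1.5679, -0.8680)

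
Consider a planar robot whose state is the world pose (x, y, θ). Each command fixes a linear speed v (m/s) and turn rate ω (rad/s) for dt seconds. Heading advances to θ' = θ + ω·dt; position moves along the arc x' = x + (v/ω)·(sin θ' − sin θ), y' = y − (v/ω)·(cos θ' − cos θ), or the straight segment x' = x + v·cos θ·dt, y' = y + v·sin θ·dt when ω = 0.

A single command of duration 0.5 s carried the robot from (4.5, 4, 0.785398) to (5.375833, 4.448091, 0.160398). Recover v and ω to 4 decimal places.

Δθ = 0.160398 − 0.785398 = -0.625000
ω = Δθ/dt = -0.625000/0.5 = -1.2500
R = Δx/(sin θ' − sin θ) = -1.6000
v = R·ω = -1.6000·-1.2500 = 2.0000

v = 2.0000, ω = -1.2500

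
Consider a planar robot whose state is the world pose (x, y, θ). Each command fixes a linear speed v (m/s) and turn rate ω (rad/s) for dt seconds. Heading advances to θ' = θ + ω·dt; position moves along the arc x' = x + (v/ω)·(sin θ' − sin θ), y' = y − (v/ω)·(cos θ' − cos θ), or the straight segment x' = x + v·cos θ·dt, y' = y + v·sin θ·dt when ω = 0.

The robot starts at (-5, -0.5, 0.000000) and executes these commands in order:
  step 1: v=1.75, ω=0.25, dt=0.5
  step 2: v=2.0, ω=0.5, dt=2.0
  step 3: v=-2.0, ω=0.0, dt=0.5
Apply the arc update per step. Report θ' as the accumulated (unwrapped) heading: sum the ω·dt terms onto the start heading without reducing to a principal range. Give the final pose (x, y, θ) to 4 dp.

step 1: θ'=0.1250 (R=7.0000) → pose (-4.1273, -0.4454, 0.1250)
step 2: θ'=1.1250 (R=4.0000) → pose (-1.0169, 1.7987, 1.1250)
step 3: θ'=1.1250 (straight) → pose (-1.4481, 0.8964, 1.1250)

(-1.4481, 0.8964, 1.1250)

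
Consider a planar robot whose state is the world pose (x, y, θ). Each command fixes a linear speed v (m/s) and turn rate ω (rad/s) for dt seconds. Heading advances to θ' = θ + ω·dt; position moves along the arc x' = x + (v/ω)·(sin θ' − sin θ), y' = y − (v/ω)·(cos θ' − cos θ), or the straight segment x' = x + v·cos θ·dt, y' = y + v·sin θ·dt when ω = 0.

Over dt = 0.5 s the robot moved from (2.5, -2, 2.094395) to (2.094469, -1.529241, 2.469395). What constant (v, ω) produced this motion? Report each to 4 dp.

Δθ = 2.469395 − 2.094395 = 0.375000
ω = Δθ/dt = 0.375000/0.5 = 0.7500
R = −Δy/(cos θ' − cos θ) = 1.6667
v = R·ω = 1.6667·0.7500 = 1.2500

v = 1.2500, ω = 0.7500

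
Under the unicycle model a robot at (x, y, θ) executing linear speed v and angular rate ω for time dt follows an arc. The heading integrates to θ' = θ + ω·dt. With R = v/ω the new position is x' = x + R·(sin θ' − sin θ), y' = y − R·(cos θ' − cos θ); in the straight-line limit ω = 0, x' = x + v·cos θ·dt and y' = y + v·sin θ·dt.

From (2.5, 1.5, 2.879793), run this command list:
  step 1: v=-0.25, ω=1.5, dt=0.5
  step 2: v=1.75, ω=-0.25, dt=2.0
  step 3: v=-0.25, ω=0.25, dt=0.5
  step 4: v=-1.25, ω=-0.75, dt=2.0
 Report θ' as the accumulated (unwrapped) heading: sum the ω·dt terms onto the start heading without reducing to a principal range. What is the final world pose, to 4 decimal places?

step 1: θ'=3.6298 (R=-0.1667) → pose (2.6213, 1.5138, 3.6298)
step 2: θ'=3.1298 (R=-7.0000) → pose (-0.7445, 0.6965, 3.1298)
step 3: θ'=3.2548 (R=-1.0000) → pose (-0.6198, 0.7029, 3.2548)
step 4: θ'=1.7548 (R=1.6667) → pose (1.2070, -0.6482, 1.7548)

(1.2070, -0.6482, 1.7548)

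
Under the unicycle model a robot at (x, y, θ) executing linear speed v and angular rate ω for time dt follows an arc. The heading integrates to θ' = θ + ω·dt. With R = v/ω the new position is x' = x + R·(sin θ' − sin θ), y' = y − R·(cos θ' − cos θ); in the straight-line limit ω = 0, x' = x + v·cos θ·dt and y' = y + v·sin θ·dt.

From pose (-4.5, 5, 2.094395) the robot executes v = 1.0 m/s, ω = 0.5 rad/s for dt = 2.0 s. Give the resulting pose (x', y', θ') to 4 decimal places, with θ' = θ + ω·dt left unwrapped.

(-6.1377, 5.9978, 3.0944)

θ' = 2.0944 + 0.5·2.0 = 3.0944
R = v/ω = 1.0/0.5 = 2.0000
x' = -4.5 + 2.0000·(sin 3.0944 − sin 2.0944) = -6.1377
y' = 5 − 2.0000·(cos 3.0944 − cos 2.0944) = 5.9978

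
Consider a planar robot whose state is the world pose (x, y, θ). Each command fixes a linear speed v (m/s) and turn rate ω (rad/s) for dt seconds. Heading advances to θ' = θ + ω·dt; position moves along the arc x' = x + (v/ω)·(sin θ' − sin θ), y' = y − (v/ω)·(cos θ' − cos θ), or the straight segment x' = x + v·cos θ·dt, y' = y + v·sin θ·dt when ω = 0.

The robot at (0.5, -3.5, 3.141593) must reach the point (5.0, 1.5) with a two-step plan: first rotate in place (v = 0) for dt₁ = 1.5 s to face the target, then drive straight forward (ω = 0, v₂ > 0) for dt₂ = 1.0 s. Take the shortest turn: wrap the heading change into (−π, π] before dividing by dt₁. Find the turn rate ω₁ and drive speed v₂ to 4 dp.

heading to target = atan2(1.5−-3.5, 5−0.5) = 0.8380
Δθ = wrap(0.8380 − 3.1416) = -2.3036; ω₁ = Δθ/dt₁ = -1.5357
distance = √((5−0.5)² + (1.5−-3.5)²) = 6.7268; v₂ = distance/dt₂ = 6.7268

ω₁ = -1.5357, v₂ = 6.7268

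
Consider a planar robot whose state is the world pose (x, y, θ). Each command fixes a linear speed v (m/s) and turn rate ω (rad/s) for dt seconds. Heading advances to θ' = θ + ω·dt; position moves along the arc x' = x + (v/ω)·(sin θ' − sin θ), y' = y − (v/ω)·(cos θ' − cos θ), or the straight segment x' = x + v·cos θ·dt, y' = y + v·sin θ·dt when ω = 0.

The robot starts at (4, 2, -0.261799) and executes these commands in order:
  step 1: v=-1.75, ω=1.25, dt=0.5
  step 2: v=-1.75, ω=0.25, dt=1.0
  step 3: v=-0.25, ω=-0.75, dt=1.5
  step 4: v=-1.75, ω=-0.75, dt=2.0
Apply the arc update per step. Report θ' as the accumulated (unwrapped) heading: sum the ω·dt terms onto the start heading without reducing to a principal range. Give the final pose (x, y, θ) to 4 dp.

step 1: θ'=0.3632 (R=-1.4000) → pose (3.1403, 1.9564, 0.3632)
step 2: θ'=0.6132 (R=-7.0000) → pose (1.5987, 1.1377, 0.6132)
step 3: θ'=-0.5118 (R=0.3333) → pose (1.2437, 1.1197, -0.5118)
step 4: θ'=-2.0118 (R=2.3333) → pose (0.2763, 4.1500, -2.0118)

(0.2763, 4.1500, -2.0118)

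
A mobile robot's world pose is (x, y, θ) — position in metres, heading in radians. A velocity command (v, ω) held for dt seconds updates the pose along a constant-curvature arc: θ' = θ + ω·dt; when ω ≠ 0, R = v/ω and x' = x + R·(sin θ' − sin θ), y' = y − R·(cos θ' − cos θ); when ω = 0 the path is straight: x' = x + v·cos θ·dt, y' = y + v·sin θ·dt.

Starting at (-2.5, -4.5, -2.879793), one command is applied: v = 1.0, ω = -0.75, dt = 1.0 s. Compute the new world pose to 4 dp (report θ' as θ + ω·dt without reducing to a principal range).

(-3.4705, -4.3897, -3.6298)

θ' = -2.8798 + -0.75·1.0 = -3.6298
R = v/ω = 1.0/-0.75 = -1.3333
x' = -2.5 + -1.3333·(sin -3.6298 − sin -2.8798) = -3.4705
y' = -4.5 − -1.3333·(cos -3.6298 − cos -2.8798) = -4.3897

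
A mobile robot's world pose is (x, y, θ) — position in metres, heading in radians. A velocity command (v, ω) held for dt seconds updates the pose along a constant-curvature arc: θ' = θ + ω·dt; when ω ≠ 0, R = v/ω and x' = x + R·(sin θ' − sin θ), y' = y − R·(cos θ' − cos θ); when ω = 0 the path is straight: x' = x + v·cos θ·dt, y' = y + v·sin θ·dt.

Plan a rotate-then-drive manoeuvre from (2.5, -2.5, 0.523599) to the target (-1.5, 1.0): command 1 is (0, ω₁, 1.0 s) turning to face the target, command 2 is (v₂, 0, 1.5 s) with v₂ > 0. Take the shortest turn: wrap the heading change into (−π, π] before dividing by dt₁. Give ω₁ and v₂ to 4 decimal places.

heading to target = atan2(1−-2.5, -1.5−2.5) = 2.4228
Δθ = wrap(2.4228 − 0.5236) = 1.8992; ω₁ = Δθ/dt₁ = 1.8992
distance = √((-1.5−2.5)² + (1−-2.5)²) = 5.3151; v₂ = distance/dt₂ = 3.5434

ω₁ = 1.8992, v₂ = 3.5434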